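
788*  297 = 234036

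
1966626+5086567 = 7053193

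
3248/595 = 464/85 = 5.46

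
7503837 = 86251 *87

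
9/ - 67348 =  - 9/67348 = - 0.00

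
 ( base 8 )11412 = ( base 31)527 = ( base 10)4874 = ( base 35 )3Y9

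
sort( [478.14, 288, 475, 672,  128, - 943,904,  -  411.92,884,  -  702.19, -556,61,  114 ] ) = [ - 943,-702.19, - 556, - 411.92,  61,114,128, 288, 475, 478.14, 672 , 884 , 904]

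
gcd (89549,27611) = 1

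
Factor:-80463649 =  - 7^1* 367^1*31321^1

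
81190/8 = 40595/4 = 10148.75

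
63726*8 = 509808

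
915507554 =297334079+618173475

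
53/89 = 53/89 = 0.60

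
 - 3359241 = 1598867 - 4958108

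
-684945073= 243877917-928822990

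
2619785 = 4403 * 595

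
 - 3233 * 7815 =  - 25265895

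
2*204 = 408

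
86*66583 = 5726138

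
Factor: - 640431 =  -3^2*11^1*6469^1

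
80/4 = 20 = 20.00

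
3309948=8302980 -4993032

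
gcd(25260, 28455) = 15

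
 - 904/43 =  - 904/43 =-  21.02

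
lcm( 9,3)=9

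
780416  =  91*8576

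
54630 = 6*9105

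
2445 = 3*815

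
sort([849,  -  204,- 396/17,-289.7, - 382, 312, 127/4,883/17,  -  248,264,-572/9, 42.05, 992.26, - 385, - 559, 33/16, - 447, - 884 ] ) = [  -  884, - 559, - 447 , - 385, - 382,-289.7,-248,-204,  -  572/9, - 396/17, 33/16,  127/4, 42.05,883/17,264, 312, 849,992.26]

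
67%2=1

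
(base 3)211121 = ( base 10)610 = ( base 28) LM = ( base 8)1142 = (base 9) 747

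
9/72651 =3/24217=0.00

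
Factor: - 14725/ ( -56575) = 19^1*73^(- 1) = 19/73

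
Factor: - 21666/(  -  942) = 23 = 23^1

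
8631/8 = 1078 + 7/8 = 1078.88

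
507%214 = 79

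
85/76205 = 17/15241 = 0.00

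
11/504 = 11/504 = 0.02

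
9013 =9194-181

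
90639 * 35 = 3172365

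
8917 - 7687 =1230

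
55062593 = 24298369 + 30764224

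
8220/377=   21 + 303/377=21.80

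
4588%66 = 34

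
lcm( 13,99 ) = 1287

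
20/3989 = 20/3989 = 0.01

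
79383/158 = 502+67/158  =  502.42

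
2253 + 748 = 3001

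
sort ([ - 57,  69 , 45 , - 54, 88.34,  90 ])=[ -57, - 54,45,69, 88.34,90]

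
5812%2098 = 1616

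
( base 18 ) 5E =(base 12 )88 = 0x68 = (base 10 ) 104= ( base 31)3B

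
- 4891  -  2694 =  - 7585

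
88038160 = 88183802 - 145642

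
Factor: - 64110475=- 5^2*11^1*13^1*79^1*227^1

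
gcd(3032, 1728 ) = 8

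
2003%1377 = 626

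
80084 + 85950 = 166034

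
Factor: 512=2^9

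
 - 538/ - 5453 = 538/5453= 0.10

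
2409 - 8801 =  - 6392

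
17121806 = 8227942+8893864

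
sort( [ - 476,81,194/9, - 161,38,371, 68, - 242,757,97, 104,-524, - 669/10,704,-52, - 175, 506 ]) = [ - 524, - 476 , - 242, - 175, - 161,  -  669/10, - 52,194/9, 38 , 68,81, 97,104,371,506, 704, 757]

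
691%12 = 7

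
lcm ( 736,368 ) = 736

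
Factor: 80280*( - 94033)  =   - 2^3*3^2*5^1*223^1 * 94033^1=- 7548969240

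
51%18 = 15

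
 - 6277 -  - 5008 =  - 1269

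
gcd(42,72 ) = 6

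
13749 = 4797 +8952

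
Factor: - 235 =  - 5^1*47^1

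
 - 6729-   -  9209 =2480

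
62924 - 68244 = - 5320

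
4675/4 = 1168  +  3/4=1168.75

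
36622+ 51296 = 87918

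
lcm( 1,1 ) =1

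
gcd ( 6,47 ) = 1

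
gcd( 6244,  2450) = 14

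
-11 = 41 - 52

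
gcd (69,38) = 1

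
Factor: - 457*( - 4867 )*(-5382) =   -  2^1*3^2*13^1*23^1*31^1*157^1*457^1 = - 11970746658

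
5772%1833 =273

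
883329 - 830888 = 52441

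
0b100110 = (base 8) 46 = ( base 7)53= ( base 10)38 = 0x26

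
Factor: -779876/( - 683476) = 809/709 = 709^( - 1)*809^1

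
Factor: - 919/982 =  - 2^(  -  1)* 491^( - 1)*919^1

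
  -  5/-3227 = 5/3227   =  0.00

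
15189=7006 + 8183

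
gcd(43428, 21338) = 94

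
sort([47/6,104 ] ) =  [ 47/6, 104]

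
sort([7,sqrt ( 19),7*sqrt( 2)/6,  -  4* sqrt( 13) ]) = [ - 4*sqrt( 13),7 * sqrt(2)/6,  sqrt(19), 7 ] 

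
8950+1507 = 10457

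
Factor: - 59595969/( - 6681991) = 3^1*229^( - 1)*2417^1*8219^1*29179^( - 1 )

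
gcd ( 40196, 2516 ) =4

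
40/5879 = 40/5879 = 0.01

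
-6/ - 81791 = 6/81791 =0.00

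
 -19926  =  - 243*82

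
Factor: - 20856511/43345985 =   -  5^( - 1 ) * 13^1*47^(  -  1)*67^ ( - 1)*2753^(  -  1 )*1604347^1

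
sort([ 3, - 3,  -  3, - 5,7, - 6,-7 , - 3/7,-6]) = [  -  7, - 6, - 6,-5, - 3, - 3, - 3/7,3, 7]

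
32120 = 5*6424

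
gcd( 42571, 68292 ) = 1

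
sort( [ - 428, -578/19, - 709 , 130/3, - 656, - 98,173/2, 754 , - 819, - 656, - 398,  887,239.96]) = [ - 819, - 709, - 656, - 656,-428,- 398, - 98, - 578/19,130/3,173/2,239.96,  754,887]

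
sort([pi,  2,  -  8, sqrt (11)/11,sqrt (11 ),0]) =[ - 8,  0 , sqrt(11 )/11, 2, pi, sqrt( 11)]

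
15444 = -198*(-78)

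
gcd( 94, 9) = 1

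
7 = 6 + 1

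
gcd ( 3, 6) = 3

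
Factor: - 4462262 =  - 2^1*7^1* 17^1 * 18749^1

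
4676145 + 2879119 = 7555264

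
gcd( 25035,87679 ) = 1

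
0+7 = 7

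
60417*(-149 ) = - 9002133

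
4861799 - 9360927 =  - 4499128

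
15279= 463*33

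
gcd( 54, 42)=6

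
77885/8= 9735  +  5/8 = 9735.62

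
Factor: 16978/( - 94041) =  - 2^1*3^( - 7) * 13^1*43^( - 1)*653^1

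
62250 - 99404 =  - 37154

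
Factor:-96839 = -179^1*541^1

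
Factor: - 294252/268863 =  - 452/413 = -2^2*7^ ( - 1) *59^(  -  1)*113^1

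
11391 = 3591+7800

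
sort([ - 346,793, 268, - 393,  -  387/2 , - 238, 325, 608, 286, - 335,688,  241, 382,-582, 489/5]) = [ - 582,- 393, - 346,-335, - 238,-387/2 , 489/5, 241, 268, 286, 325, 382, 608,688,793]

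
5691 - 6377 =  - 686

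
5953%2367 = 1219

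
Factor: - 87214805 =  - 5^1*1877^1*9293^1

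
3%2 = 1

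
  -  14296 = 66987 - 81283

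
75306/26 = 37653/13 = 2896.38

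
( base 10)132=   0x84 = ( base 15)8C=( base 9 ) 156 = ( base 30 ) 4c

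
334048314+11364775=345413089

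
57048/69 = 19016/23 = 826.78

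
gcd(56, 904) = 8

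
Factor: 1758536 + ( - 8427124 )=-2^2*1667147^1 =- 6668588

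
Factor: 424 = 2^3*53^1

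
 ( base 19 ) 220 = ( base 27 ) 114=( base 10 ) 760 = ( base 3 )1001011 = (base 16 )2F8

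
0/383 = 0  =  0.00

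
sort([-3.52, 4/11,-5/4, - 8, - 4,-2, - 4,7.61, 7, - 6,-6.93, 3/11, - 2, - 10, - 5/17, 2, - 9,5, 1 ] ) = [- 10, -9, -8, - 6.93 , - 6, - 4,  -  4, - 3.52, - 2,-2, - 5/4,-5/17, 3/11,4/11,1 , 2, 5, 7, 7.61]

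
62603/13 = 62603/13 = 4815.62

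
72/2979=8/331 = 0.02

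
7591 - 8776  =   - 1185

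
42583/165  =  258 + 13/165 = 258.08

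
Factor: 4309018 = 2^1*7^1*41^1*7507^1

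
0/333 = 0 = 0.00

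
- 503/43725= - 1 + 43222/43725 = - 0.01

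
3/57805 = 3/57805=0.00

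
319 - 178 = 141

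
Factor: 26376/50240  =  2^( - 3) * 3^1*5^ ( - 1)* 7^1 = 21/40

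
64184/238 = 269 + 81/119 = 269.68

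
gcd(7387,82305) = 1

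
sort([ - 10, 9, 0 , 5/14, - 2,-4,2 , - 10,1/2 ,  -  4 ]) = [ - 10 , - 10, - 4,- 4, - 2,0,  5/14, 1/2, 2,9]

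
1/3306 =1/3306 = 0.00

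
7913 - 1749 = 6164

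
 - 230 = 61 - 291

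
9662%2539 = 2045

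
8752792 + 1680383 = 10433175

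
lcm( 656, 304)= 12464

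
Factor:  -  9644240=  - 2^4*5^1*29^1  *  4157^1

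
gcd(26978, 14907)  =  1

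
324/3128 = 81/782 = 0.10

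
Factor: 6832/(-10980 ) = - 2^2*3^( - 2)*5^(  -  1 )*7^1 = - 28/45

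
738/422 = 369/211 = 1.75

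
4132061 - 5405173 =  - 1273112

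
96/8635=96/8635 = 0.01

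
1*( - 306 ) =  - 306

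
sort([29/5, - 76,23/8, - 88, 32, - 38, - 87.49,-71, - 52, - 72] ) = [ - 88,- 87.49, - 76 , - 72, - 71, - 52, - 38, 23/8, 29/5, 32] 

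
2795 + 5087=7882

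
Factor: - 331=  - 331^1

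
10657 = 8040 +2617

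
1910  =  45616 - 43706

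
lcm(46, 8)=184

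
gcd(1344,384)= 192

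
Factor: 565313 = 7^2*83^1*139^1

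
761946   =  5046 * 151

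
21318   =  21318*1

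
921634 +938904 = 1860538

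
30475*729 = 22216275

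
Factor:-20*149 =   -  2^2*5^1*149^1 = -2980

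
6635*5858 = 38867830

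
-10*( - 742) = 7420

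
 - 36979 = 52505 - 89484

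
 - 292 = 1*(-292 )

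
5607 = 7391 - 1784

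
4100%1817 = 466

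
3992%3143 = 849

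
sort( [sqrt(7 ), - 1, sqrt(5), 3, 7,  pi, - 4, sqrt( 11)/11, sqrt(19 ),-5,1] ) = [ - 5, - 4 , - 1,  sqrt( 11 ) /11,1,sqrt( 5 ), sqrt( 7),3, pi,  sqrt(19),  7]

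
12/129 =4/43 = 0.09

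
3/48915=1/16305 = 0.00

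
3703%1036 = 595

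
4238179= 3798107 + 440072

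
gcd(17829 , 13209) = 21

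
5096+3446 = 8542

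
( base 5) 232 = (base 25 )2h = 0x43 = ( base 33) 21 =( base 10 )67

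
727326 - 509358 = 217968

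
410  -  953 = - 543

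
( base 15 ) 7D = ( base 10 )118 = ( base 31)3P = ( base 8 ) 166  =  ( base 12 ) 9A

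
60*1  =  60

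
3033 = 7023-3990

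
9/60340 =9/60340 = 0.00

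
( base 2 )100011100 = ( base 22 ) CK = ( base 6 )1152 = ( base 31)95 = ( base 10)284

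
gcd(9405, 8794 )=1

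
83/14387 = 83/14387 = 0.01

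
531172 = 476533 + 54639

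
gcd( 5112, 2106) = 18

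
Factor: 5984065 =5^1*1196813^1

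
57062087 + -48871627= 8190460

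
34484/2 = 17242 = 17242.00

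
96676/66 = 48338/33 = 1464.79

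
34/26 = 1  +  4/13 = 1.31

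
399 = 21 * 19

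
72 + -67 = 5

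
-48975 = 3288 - 52263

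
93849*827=77613123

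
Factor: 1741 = 1741^1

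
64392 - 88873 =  - 24481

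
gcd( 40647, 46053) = 51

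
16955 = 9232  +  7723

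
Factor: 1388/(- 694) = - 2= - 2^1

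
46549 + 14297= 60846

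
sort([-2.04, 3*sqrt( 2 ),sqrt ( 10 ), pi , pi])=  [-2.04 , pi , pi, sqrt(  10), 3*sqrt( 2 )]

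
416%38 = 36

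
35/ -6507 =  - 1+6472/6507 = - 0.01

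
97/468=97/468 = 0.21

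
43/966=43/966 = 0.04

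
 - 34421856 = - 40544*849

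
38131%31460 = 6671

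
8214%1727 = 1306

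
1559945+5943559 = 7503504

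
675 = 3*225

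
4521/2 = 2260+1/2 = 2260.50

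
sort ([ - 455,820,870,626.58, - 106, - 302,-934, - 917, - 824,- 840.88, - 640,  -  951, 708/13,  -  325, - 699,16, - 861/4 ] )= [ - 951, - 934, -917,  -  840.88,- 824,-699, - 640, - 455,- 325,  -  302,  -  861/4, - 106,16 , 708/13,626.58, 820,870]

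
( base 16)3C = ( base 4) 330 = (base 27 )26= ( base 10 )60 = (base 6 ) 140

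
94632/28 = 23658/7 = 3379.71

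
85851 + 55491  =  141342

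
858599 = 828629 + 29970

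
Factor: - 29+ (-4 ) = -33  =  -3^1*  11^1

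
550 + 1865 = 2415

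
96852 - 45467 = 51385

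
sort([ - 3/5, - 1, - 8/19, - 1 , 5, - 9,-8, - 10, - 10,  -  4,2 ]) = [ - 10,-10, - 9, - 8, - 4, - 1, - 1, - 3/5, - 8/19, 2,5 ]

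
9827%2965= 932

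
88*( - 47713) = - 4198744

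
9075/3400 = 2 + 91/136 =2.67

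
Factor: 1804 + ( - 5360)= - 3556 = - 2^2*7^1*127^1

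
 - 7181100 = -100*71811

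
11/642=11/642 = 0.02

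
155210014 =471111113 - 315901099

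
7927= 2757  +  5170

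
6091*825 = 5025075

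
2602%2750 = 2602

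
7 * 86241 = 603687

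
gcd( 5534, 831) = 1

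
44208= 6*7368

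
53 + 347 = 400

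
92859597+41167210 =134026807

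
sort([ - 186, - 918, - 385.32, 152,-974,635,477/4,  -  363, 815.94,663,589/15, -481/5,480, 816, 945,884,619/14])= [ - 974, - 918, -385.32, - 363, - 186 ,-481/5,589/15,619/14,477/4,152,480, 635,663,815.94,816, 884, 945 ]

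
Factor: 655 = 5^1*131^1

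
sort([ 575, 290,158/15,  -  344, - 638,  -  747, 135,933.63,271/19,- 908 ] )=[ - 908, - 747 , - 638,-344,158/15,271/19,135,290, 575, 933.63]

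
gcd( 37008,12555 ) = 9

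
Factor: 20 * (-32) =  - 2^7 *5^1 =- 640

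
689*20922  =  14415258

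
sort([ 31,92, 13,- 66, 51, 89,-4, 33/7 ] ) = [ - 66, - 4,  33/7 , 13, 31, 51, 89, 92 ]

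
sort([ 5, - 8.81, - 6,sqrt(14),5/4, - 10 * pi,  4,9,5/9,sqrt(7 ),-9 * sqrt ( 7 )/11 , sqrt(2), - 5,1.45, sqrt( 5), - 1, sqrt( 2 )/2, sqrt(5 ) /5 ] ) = [ - 10*pi, - 8.81, - 6, - 5, - 9*sqrt(7 )/11, - 1,  sqrt(5)/5,5/9,sqrt( 2 ) /2,5/4 , sqrt(2 ) , 1.45, sqrt (5) , sqrt(7 ),sqrt(14),4,  5 , 9 ] 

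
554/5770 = 277/2885 = 0.10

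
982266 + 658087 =1640353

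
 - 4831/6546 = - 1 + 1715/6546= - 0.74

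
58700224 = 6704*8756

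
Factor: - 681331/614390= - 2^( - 1)*5^ ( - 1 )*67^(  -  1)*743^1 =- 743/670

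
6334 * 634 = 4015756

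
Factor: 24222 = 2^1*3^1*11^1* 367^1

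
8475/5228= 8475/5228 = 1.62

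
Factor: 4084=2^2 * 1021^1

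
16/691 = 16/691 =0.02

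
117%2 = 1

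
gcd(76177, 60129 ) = 17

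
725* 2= 1450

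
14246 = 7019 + 7227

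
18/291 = 6/97 = 0.06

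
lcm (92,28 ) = 644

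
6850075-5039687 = 1810388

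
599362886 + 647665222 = 1247028108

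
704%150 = 104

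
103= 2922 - 2819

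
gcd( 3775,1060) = 5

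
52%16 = 4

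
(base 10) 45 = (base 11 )41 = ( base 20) 25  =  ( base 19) 27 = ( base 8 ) 55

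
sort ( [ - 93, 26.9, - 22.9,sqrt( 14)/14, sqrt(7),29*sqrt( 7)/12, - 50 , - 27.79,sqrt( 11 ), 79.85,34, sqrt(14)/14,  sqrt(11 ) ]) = [ - 93 , - 50, - 27.79, - 22.9, sqrt(14 )/14,sqrt( 14)/14, sqrt(7),sqrt (11), sqrt(11 ), 29*sqrt(7)/12,26.9,34,79.85] 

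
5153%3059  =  2094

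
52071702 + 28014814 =80086516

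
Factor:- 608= - 2^5*19^1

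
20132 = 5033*4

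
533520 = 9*59280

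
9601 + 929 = 10530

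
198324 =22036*9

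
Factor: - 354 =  - 2^1*3^1*59^1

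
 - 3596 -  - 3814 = 218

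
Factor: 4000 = 2^5*5^3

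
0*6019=0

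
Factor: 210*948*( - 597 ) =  - 118850760=-2^3 *3^3*5^1*7^1*79^1*199^1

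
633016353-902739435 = -269723082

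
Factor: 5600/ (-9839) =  - 2^5* 5^2 * 7^1*9839^ (-1) 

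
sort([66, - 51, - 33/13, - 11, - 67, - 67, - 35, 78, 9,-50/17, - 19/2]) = [-67, - 67, - 51, - 35, - 11, - 19/2, - 50/17, - 33/13, 9, 66, 78]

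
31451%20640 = 10811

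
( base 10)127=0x7f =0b1111111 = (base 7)241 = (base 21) 61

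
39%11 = 6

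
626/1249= 626/1249 = 0.50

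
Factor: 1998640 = 2^4*5^1*7^1*43^1*83^1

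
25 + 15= 40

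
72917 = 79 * 923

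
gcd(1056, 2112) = 1056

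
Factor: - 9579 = - 3^1*31^1*103^1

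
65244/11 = 65244/11 = 5931.27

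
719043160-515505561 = 203537599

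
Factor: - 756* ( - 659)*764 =2^4*3^3*7^1 * 191^1*659^1 = 380627856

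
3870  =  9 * 430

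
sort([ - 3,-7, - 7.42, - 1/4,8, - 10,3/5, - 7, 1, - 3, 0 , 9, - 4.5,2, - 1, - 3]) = [ - 10, - 7.42, - 7, - 7,-4.5, - 3, - 3, - 3, - 1, - 1/4, 0, 3/5, 1, 2,8, 9 ]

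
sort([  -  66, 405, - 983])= [ - 983, - 66,405]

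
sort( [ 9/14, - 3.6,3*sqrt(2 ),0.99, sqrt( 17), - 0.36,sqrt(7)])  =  [ - 3.6, - 0.36,9/14, 0.99, sqrt(7), sqrt(17),3 * sqrt(2) ] 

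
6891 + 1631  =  8522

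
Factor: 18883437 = 3^1* 23^1*29^1*9437^1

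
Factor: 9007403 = 53^1* 169951^1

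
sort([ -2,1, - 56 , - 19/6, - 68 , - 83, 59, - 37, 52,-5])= [-83 ,  -  68, - 56,  -  37,-5 ,  -  19/6,-2,1, 52,59 ] 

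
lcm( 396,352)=3168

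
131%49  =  33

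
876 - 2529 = -1653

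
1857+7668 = 9525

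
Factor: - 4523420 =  - 2^2*5^1*11^1*29^1*709^1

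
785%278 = 229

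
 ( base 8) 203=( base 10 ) 131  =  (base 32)43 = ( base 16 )83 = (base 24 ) 5B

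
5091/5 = 5091/5  =  1018.20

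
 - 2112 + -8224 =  - 10336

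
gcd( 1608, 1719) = 3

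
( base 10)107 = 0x6b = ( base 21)52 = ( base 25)47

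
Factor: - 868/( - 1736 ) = 2^( - 1) = 1/2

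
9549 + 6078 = 15627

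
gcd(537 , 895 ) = 179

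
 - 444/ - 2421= 148/807 = 0.18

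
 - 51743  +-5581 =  - 57324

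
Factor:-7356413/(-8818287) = 3^ (  -  1 )*113^1*199^( - 1 )*14771^( - 1)*65101^1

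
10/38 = 5/19 = 0.26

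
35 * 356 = 12460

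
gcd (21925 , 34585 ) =5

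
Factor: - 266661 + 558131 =291470 = 2^1*5^1*29147^1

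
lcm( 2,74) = 74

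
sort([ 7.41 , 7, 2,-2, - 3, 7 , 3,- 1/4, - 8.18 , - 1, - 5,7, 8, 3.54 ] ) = [ - 8.18 ,-5, - 3 , - 2, - 1, - 1/4, 2,  3, 3.54, 7,7, 7 , 7.41, 8 ]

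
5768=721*8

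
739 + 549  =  1288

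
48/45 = 16/15 = 1.07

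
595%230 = 135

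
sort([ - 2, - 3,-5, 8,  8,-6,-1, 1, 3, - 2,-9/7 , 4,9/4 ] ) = [- 6,  -  5, - 3, - 2, -2,  -  9/7,- 1,1,  9/4,3, 4,8,8] 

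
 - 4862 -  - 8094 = 3232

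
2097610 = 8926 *235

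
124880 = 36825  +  88055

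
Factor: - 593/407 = - 11^( - 1 )*37^(- 1 )*593^1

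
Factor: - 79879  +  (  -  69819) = -2^1*29^2 * 89^1 = - 149698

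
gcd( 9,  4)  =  1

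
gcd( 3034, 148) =74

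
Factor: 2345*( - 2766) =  - 6486270 = - 2^1*3^1*5^1*7^1*67^1*461^1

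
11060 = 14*790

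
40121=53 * 757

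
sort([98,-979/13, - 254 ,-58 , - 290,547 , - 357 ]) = [ - 357,-290 , - 254, - 979/13, - 58, 98,547 ]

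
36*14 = 504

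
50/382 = 25/191 = 0.13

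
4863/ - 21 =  - 1621/7 = - 231.57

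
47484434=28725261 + 18759173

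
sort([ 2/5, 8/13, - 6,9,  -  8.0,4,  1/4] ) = [ - 8.0,- 6 , 1/4,2/5,8/13,4,9]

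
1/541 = 1/541 = 0.00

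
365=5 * 73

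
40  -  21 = 19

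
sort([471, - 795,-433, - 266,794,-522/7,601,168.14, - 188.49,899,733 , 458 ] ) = [ - 795,-433, - 266, - 188.49, - 522/7, 168.14, 458,471,601,733,794, 899]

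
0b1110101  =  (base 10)117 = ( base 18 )69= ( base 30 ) 3R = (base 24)4l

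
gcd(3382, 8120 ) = 2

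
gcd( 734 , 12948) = 2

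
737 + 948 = 1685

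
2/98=1/49 = 0.02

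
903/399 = 43/19 = 2.26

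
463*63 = 29169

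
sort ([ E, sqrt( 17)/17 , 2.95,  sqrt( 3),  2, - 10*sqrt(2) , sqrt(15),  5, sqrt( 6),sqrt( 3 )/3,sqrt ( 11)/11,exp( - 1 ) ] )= [ - 10*sqrt(2) , sqrt( 17)/17, sqrt( 11 )/11,exp(-1),sqrt( 3)/3,sqrt( 3 ),2,sqrt( 6),E, 2.95, sqrt(15),  5 ]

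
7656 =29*264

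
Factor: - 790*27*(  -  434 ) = 9257220  =  2^2*3^3 * 5^1*7^1 * 31^1*79^1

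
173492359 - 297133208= - 123640849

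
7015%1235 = 840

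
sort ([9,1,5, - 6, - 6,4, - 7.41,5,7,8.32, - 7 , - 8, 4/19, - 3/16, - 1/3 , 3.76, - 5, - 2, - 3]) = [ - 8,  -  7.41,-7, - 6  ,-6, - 5, - 3, - 2, - 1/3, - 3/16,  4/19,1,3.76 , 4, 5,5, 7,8.32, 9 ] 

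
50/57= 50/57= 0.88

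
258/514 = 129/257 = 0.50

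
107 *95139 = 10179873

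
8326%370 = 186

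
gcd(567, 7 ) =7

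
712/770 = 356/385 = 0.92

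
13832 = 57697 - 43865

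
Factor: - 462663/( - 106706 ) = 2^( - 1 )*3^2 * 51407^1*53353^( - 1)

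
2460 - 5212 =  - 2752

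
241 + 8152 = 8393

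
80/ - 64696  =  -1+8077/8087 = -0.00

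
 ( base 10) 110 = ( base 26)46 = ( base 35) 35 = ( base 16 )6E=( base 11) A0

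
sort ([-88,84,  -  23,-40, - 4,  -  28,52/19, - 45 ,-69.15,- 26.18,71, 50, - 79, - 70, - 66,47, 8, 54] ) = [ - 88,-79,-70, - 69.15,-66, - 45, - 40,-28, - 26.18,-23, - 4, 52/19, 8, 47, 50,54, 71,84]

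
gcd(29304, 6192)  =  72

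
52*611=31772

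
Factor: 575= 5^2*23^1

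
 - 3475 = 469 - 3944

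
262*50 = 13100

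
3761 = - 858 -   -  4619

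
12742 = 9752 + 2990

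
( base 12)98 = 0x74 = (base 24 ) 4k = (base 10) 116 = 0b1110100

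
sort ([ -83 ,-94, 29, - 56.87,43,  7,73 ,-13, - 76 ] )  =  [ - 94, - 83 ,- 76, - 56.87, - 13,7, 29, 43, 73] 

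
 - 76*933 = -70908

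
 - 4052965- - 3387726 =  - 665239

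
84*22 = 1848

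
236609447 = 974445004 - 737835557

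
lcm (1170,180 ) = 2340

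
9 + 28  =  37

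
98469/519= 32823/173 = 189.73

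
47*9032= 424504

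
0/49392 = 0 = 0.00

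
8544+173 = 8717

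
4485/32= 4485/32 = 140.16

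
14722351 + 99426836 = 114149187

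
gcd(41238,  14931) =711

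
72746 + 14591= 87337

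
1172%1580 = 1172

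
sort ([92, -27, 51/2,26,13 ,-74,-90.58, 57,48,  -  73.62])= [ - 90.58, - 74, - 73.62 , - 27,13,51/2,26,  48,57,92] 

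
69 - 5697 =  - 5628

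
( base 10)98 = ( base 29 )3b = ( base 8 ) 142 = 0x62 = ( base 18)58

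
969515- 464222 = 505293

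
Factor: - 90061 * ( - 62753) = 113^1*797^1*62753^1=5651597933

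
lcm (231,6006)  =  6006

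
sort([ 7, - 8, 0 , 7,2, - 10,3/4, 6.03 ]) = [ - 10 , - 8,0,3/4, 2,6.03,7,  7]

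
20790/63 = 330 = 330.00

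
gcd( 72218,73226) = 2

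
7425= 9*825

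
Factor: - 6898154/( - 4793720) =2^( - 2)*5^( - 1)*37^(-1)*41^( - 1)*79^( - 1)*3449077^1  =  3449077/2396860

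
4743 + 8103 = 12846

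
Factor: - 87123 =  - 3^1*113^1*257^1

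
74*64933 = 4805042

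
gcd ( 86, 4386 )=86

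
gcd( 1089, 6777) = 9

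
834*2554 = 2130036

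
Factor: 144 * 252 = 2^6*3^4 * 7^1 = 36288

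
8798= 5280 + 3518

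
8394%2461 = 1011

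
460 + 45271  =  45731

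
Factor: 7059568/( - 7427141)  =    -  2^4*31^1 * 43^1*331^1*7427141^(  -  1 ) 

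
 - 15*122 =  - 1830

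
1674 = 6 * 279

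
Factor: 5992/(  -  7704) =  - 3^( - 2)*7^1 = -  7/9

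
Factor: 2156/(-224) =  - 2^(- 3)*7^1*11^1 = -77/8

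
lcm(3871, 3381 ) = 267099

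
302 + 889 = 1191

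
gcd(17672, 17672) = 17672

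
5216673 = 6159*847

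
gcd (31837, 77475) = 1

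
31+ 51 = 82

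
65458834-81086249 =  - 15627415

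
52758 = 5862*9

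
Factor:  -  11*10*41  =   - 4510=- 2^1*5^1*11^1 * 41^1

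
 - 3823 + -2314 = -6137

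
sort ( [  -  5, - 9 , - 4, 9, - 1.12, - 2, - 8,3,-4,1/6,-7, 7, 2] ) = [ - 9, -8,- 7,  -  5,- 4, - 4, - 2, - 1.12,  1/6,2,3, 7,  9 ] 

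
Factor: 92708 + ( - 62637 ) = 30071^1 = 30071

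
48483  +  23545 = 72028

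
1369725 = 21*65225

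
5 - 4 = 1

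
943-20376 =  - 19433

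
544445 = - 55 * ( - 9899 )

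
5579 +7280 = 12859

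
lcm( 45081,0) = 0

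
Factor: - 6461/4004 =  - 71/44  =  - 2^( - 2)*11^ (-1)*71^1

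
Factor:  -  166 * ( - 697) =115702 = 2^1*17^1*41^1*83^1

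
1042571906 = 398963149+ 643608757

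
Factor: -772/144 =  - 2^ ( - 2 )*3^( - 2)*193^1 = - 193/36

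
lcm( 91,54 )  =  4914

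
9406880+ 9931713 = 19338593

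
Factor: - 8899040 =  - 2^5*5^1*55619^1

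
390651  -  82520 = 308131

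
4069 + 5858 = 9927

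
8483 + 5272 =13755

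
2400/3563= 2400/3563=0.67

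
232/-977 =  - 1 + 745/977 = - 0.24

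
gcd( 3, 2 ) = 1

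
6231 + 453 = 6684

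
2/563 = 2/563= 0.00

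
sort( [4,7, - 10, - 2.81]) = [ - 10, - 2.81,4, 7]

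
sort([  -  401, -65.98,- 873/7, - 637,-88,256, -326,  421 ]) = [  -  637  , - 401,- 326, - 873/7, - 88,-65.98 , 256,  421]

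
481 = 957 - 476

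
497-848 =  - 351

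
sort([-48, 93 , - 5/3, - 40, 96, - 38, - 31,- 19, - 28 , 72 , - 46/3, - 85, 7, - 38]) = [ - 85, -48, -40, - 38 , - 38, - 31 , - 28, - 19, - 46/3, - 5/3, 7 , 72,93,  96]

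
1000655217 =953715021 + 46940196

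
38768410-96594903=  -57826493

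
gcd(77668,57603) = 1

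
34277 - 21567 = 12710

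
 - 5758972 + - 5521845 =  - 11280817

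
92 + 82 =174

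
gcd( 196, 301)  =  7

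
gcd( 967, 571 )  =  1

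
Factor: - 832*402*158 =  - 52845312=- 2^8*3^1*13^1*67^1*79^1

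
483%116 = 19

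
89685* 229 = 20537865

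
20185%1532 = 269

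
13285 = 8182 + 5103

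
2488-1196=1292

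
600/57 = 10+10/19 = 10.53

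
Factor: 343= 7^3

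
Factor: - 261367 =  - 47^1* 67^1*83^1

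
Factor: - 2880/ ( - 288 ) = 2^1*5^1 = 10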